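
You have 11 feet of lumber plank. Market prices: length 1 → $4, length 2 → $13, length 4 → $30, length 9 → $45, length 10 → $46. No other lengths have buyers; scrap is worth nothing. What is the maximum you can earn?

Consider every possible first cut. best[k] is the best of p[i]+best[k−i] over all sellable i≤k.
best[1] = 4
best[2] = max(4+4, 13+0) = 13
best[3] = max(4+13, 13+4) = 17
best[4] = max(4+17, 13+13, 30+0) = 30
best[5] = max(4+30, 13+17, 30+4) = 34
best[6] = max(4+34, 13+30, 30+13) = 43
best[7] = max(4+43, 13+34, 30+17) = 47
best[8] = max(4+47, 13+43, 30+30) = 60
best[9] = max(4+60, 13+47, 30+34, 45+0) = 64
best[10] = max(4+64, 13+60, 30+43, 45+4, 46+0) = 73
best[11] = max(4+73, 13+64, 30+47, 45+13, 46+4) = 77
One optimal cutting: 4 + 4 + 2 + 1 → $77.

77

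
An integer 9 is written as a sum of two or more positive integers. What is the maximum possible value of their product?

Fill prod[k] for k=2..9: at each k try every first piece i and multiply by the better of (k−i) uncut or prod[k−i].
prod[2] = 1·max(1,0) = 1·1 = 1
prod[3] = 1·max(2,1) = 1·2 = 2
prod[4] = 2·max(2,1) = 2·2 = 4
prod[5] = 2·max(3,2) = 2·3 = 6
prod[6] = 3·max(3,2) = 3·3 = 9
prod[7] = 2·max(5,6) = 2·6 = 12
prod[8] = 2·max(6,9) = 2·9 = 18
prod[9] = 3·max(6,9) = 3·9 = 27
One optimal split: 3 + 3 + 3; product 3·3·3 = 27.

27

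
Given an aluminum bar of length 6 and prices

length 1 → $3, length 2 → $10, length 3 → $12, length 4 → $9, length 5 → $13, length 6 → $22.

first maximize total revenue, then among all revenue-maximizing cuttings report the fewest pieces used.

3

Let r[k] be the best obtainable value from length k. For each k, try every first piece i and keep the best of price[i] + r[k−i].
r[1] = 3
r[2] = max(3+3, 10+0) = 10
r[3] = max(3+10, 10+3, 12+0) = 13
r[4] = max(3+13, 10+10, 12+3, 9+0) = 20
r[5] = max(3+20, 10+13, 12+10, 9+3, 13+0) = 23
r[6] = max(3+23, 10+20, 12+13, 9+10, 13+3, 22+0) = 30
Maximum revenue is $30.
Now minimize piece count subject to staying optimal: for each k, pieces[k] = 1 + min over i with p[i]+r[k−i]=r[k] of pieces[k−i].
pieces[3] = 2
pieces[4] = 2
pieces[5] = 3
pieces[6] = 3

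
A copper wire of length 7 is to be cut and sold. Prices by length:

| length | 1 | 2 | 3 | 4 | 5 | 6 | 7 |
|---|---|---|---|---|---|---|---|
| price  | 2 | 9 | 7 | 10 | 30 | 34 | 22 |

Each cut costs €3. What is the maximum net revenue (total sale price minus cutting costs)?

Build r[k] bottom-up: r[k] = max over allowed piece i of (p[i] + r[k−i]) − 3 per cut.
r[1] = 2
r[2] = max(2+2-3, 9+0) = 9
r[3] = max(2+9-3, 9+2-3, 7+0) = 8
r[4] = max(2+8-3, 9+9-3, 7+2-3, 10+0) = 15
r[5] = max(2+15-3, 9+8-3, 7+9-3, 10+2-3, 30+0) = 30
r[6] = max(2+30-3, 9+15-3, 7+8-3, 10+9-3, 30+2-3, 34+0) = 34
r[7] = max(2+34-3, 9+30-3, 7+15-3, …, 34+2-3, 22+0) = 36
One optimal plan: pieces 5 + 2 (1 cut) → €39 − €3 = €36.

36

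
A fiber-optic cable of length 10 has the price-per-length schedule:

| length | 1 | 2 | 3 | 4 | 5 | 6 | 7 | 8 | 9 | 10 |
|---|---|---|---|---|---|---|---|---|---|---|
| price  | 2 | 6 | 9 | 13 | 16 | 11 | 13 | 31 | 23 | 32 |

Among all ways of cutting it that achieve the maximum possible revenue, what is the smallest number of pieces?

Let r[k] be the best obtainable value from length k. For each k, try every first piece i and keep the best of price[i] + r[k−i].
r[1] = 2
r[2] = max(2+2, 6+0) = 6
r[3] = max(2+6, 6+2, 9+0) = 9
r[4] = max(2+9, 6+6, 9+2, 13+0) = 13
r[5] = max(2+13, 6+9, 9+6, 13+2, 16+0) = 16
r[6] = max(2+16, 6+13, 9+9, 13+6, 16+2, 11+0) = 19
r[7] = max(2+19, 6+16, 9+13, …, 11+2, 13+0) = 22
r[8] = max(2+22, 6+19, 9+16, …, 13+2, 31+0) = 31
r[9] = max(2+31, 6+22, 9+19, …, 31+2, 23+0) = 33
r[10] = max(2+33, 6+31, 9+22, …, 23+2, 32+0) = 37
Maximum revenue is $37.
Now minimize piece count subject to staying optimal: for each k, pieces[k] = 1 + min over i with p[i]+r[k−i]=r[k] of pieces[k−i].
pieces[7] = 2
pieces[8] = 1
pieces[9] = 2
pieces[10] = 2

2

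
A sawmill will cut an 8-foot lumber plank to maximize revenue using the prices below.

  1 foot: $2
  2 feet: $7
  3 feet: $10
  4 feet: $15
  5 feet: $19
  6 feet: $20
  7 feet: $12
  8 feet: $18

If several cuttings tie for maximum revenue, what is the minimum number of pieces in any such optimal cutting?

2

Let r[k] be the best obtainable value from length k. For each k, try every first piece i and keep the best of price[i] + r[k−i].
r[1] = 2
r[2] = max(2+2, 7+0) = 7
r[3] = max(2+7, 7+2, 10+0) = 10
r[4] = max(2+10, 7+7, 10+2, 15+0) = 15
r[5] = max(2+15, 7+10, 10+7, 15+2, 19+0) = 19
r[6] = max(2+19, 7+15, 10+10, 15+7, 19+2, 20+0) = 22
r[7] = max(2+22, 7+19, 10+15, …, 20+2, 12+0) = 26
r[8] = max(2+26, 7+22, 10+19, …, 12+2, 18+0) = 30
Maximum revenue is $30.
Now minimize piece count subject to staying optimal: for each k, pieces[k] = 1 + min over i with p[i]+r[k−i]=r[k] of pieces[k−i].
pieces[5] = 1
pieces[6] = 2
pieces[7] = 2
pieces[8] = 2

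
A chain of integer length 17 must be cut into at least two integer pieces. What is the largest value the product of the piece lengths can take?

486

Fill g[k] for k=2..17: at each k try every first piece i and multiply by the better of (k−i) uncut or g[k−i].
g[2] = 1·max(1,0) = 1·1 = 1
g[3] = max(1·2, 2·1) = 2
g[4] = max(1·3, 2·2, 3·1) = 4
g[5] = max(1·4, 2·3, 3·2, 4·1) = 6
g[6] = max(1·6, 2·4, 3·3, 4·2, 5·1) = 9
g[7] = max(1·9, 2·6, 3·4, 4·3, 5·2, 6·1) = 12
g[8] = max(1·12, 2·9, 3·6, …, 6·2, 7·1) = 18
g[9] = max(1·18, 2·12, 3·9, …, 7·2, 8·1) = 27
g[10] = max(1·27, 2·18, 3·12, …, 8·2, 9·1) = 36
g[11] = max(1·36, 2·27, 3·18, …, 9·2, 10·1) = 54
g[12] = max(1·54, 2·36, 3·27, …, 10·2, 11·1) = 81
g[13] = max(1·81, 2·54, 3·36, …, 11·2, 12·1) = 108
g[14] = max(1·108, 2·81, 3·54, …, 12·2, 13·1) = 162
g[15] = max(1·162, 2·108, 3·81, …, 13·2, 14·1) = 243
g[16] = max(1·243, 2·162, 3·108, …, 14·2, 15·1) = 324
g[17] = max(1·324, 2·243, 3·162, …, 15·2, 16·1) = 486
One optimal split: 3 + 3 + 3 + 3 + 3 + 2; product 3·3·3·3·3·2 = 486.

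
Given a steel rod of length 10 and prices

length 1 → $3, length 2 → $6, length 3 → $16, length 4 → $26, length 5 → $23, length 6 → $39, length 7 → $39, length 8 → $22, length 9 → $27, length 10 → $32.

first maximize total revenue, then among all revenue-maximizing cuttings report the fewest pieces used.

2

Consider every possible first cut. r[k] is the best of p[i]+r[k−i] over all sellable i≤k.
r[1] = 3
r[2] = max(3+3, 6+0) = 6
r[3] = max(3+6, 6+3, 16+0) = 16
r[4] = max(3+16, 6+6, 16+3, 26+0) = 26
r[5] = max(3+26, 6+16, 16+6, 26+3, 23+0) = 29
r[6] = max(3+29, 6+26, 16+16, 26+6, 23+3, 39+0) = 39
r[7] = max(3+39, 6+29, 16+26, …, 39+3, 39+0) = 42
r[8] = max(3+42, 6+39, 16+29, …, 39+3, 22+0) = 52
r[9] = max(3+52, 6+42, 16+39, …, 22+3, 27+0) = 55
r[10] = max(3+55, 6+52, 16+42, …, 27+3, 32+0) = 65
Maximum revenue is $65.
Now minimize piece count subject to staying optimal: for each k, pieces[k] = 1 + min over i with p[i]+r[k−i]=r[k] of pieces[k−i].
pieces[7] = 2
pieces[8] = 2
pieces[9] = 2
pieces[10] = 2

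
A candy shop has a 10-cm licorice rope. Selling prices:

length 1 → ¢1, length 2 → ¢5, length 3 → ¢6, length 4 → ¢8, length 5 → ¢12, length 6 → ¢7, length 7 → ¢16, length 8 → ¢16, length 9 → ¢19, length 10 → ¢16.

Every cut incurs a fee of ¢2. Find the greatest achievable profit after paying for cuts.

22

Consider every possible first cut. net[k] is the best of p[i]+net[k−i] over all sellable i≤k, charging 2 whenever i<k.
net[1] = 1
net[2] = max(1+1-2, 5+0) = 5
net[3] = max(1+5-2, 5+1-2, 6+0) = 6
net[4] = max(1+6-2, 5+5-2, 6+1-2, 8+0) = 8
net[5] = max(1+8-2, 5+6-2, 6+5-2, 8+1-2, 12+0) = 12
net[6] = max(1+12-2, 5+8-2, 6+6-2, 8+5-2, 12+1-2, 7+0) = 11
net[7] = max(1+11-2, 5+12-2, 6+8-2, …, 7+1-2, 16+0) = 16
net[8] = max(1+16-2, 5+11-2, 6+12-2, …, 16+1-2, 16+0) = 16
net[9] = max(1+16-2, 5+16-2, 6+11-2, …, 16+1-2, 19+0) = 19
net[10] = max(1+19-2, 5+16-2, 6+16-2, …, 19+1-2, 16+0) = 22
One optimal plan: pieces 5 + 5 (1 cut) → ¢24 − ¢2 = ¢22.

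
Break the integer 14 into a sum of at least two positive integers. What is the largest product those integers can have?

162

Let g[k] be the best product for length k (with at least one cut). For each first piece i, the rest contributes max(k−i, g[k−i]).
Small cases: g[2]=1, g[3]=2, g[4]=4, g[5]=6, g[6]=9, g[7]=12, g[8]=18.
g[9] = 3×max(6,9) = 3×9 = 27
g[10] = 2×max(8,18) = 2×18 = 36
g[11] = 2×max(9,27) = 2×27 = 54
g[12] = 3×max(9,27) = 3×27 = 81
g[13] = 2×max(11,54) = 2×54 = 108
g[14] = 2×max(12,81) = 2×81 = 162
One optimal split: 3 + 3 + 3 + 3 + 2; product 3×3×3×3×2 = 162.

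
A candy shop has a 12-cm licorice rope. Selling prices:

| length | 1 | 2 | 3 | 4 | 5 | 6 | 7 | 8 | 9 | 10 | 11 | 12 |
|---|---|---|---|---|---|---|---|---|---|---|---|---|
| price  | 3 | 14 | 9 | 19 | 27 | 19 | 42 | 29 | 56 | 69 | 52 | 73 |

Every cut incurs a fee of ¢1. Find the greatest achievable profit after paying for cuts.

Build r[k] bottom-up: r[k] = max over allowed piece i of (p[i] + r[k−i]) − 1 per cut.
r[1] = 3
r[2] = 14
r[3] = 16  (first piece 1, then r[2]=14)
r[4] = 27  (first piece 2, then r[2]=14)
r[5] = 29  (first piece 1, then r[4]=27)
r[6] = 40  (first piece 2, then r[4]=27)
r[7] = 42  (first piece 1, then r[6]=40)
r[8] = 53  (first piece 2, then r[6]=40)
r[9] = 56
r[10] = 69
r[11] = 71  (first piece 1, then r[10]=69)
r[12] = 82  (first piece 2, then r[10]=69)
One optimal plan: pieces 10 + 2 (1 cut) → ¢83 − ¢1 = ¢82.

82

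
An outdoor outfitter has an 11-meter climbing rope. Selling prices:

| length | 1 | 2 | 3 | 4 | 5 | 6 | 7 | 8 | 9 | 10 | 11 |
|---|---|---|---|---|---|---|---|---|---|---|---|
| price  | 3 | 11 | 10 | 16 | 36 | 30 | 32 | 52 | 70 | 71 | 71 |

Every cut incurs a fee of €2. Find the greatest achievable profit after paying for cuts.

79

Consider every possible first cut. net[k] is the best of p[i]+net[k−i] over all sellable i≤k, charging 2 whenever i<k.
net[1] = 3
net[2] = max(3+3-2, 11+0) = 11
net[3] = max(3+11-2, 11+3-2, 10+0) = 12
net[4] = max(3+12-2, 11+11-2, 10+3-2, 16+0) = 20
net[5] = max(3+20-2, 11+12-2, 10+11-2, 16+3-2, 36+0) = 36
net[6] = max(3+36-2, 11+20-2, 10+12-2, 16+11-2, 36+3-2, 30+0) = 37
net[7] = max(3+37-2, 11+36-2, 10+20-2, …, 30+3-2, 32+0) = 45
net[8] = max(3+45-2, 11+37-2, 10+36-2, …, 32+3-2, 52+0) = 52
net[9] = max(3+52-2, 11+45-2, 10+37-2, …, 52+3-2, 70+0) = 70
net[10] = max(3+70-2, 11+52-2, 10+45-2, …, 70+3-2, 71+0) = 71
net[11] = max(3+71-2, 11+70-2, 10+52-2, …, 71+3-2, 71+0) = 79
One optimal plan: pieces 9 + 2 (1 cut) → €81 − €2 = €79.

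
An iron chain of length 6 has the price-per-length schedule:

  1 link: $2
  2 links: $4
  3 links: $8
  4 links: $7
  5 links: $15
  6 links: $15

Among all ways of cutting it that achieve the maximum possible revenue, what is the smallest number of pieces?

2

Build r[k] bottom-up: r[k] = max over allowed piece i of (p[i] + r[k−i]).
r[1] = 2
r[2] = max(2+2, 4+0) = 4
r[3] = max(2+4, 4+2, 8+0) = 8
r[4] = max(2+8, 4+4, 8+2, 7+0) = 10
r[5] = max(2+10, 4+8, 8+4, 7+2, 15+0) = 15
r[6] = max(2+15, 4+10, 8+8, 7+4, 15+2, 15+0) = 17
Maximum revenue is $17.
Now minimize piece count subject to staying optimal: for each k, pieces[k] = 1 + min over i with p[i]+r[k−i]=r[k] of pieces[k−i].
pieces[3] = 1
pieces[4] = 2
pieces[5] = 1
pieces[6] = 2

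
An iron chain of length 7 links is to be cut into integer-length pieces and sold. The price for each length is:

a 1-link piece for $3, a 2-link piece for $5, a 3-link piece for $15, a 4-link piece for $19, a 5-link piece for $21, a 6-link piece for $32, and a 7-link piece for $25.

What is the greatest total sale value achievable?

Build R[k] bottom-up: R[k] = max over allowed piece i of (p[i] + R[k−i]).
R[1] = 3
R[2] = 6  (first piece 1, then R[1]=3)
R[3] = 15
R[4] = 19
R[5] = 22  (first piece 1, then R[4]=19)
R[6] = 32
R[7] = 35  (first piece 1, then R[6]=32)
One optimal cutting: 6 + 1 → $32 + $3 = $35.

35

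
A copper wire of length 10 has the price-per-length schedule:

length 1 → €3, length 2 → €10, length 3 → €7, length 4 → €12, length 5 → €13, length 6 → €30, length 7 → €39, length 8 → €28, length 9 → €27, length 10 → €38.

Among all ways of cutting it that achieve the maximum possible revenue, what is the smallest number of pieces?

3

Let r[k] be the best obtainable value from length k. For each k, try every first piece i and keep the best of price[i] + r[k−i].
r[1] = 3
r[2] = max(3+3, 10+0) = 10
r[3] = max(3+10, 10+3, 7+0) = 13
r[4] = max(3+13, 10+10, 7+3, 12+0) = 20
r[5] = max(3+20, 10+13, 7+10, 12+3, 13+0) = 23
r[6] = max(3+23, 10+20, 7+13, 12+10, 13+3, 30+0) = 30
r[7] = max(3+30, 10+23, 7+20, …, 30+3, 39+0) = 39
r[8] = max(3+39, 10+30, 7+23, …, 39+3, 28+0) = 42
r[9] = max(3+42, 10+39, 7+30, …, 28+3, 27+0) = 49
r[10] = max(3+49, 10+42, 7+39, …, 27+3, 38+0) = 52
Maximum revenue is €52.
Now minimize piece count subject to staying optimal: for each k, pieces[k] = 1 + min over i with p[i]+r[k−i]=r[k] of pieces[k−i].
pieces[7] = 1
pieces[8] = 2
pieces[9] = 2
pieces[10] = 3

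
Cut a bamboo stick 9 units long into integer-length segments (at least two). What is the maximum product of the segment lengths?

Fill P[k] for k=2..9: at each k try every first piece i and multiply by the better of (k−i) uncut or P[k−i].
P[2] = 1×max(1,0) = 1×1 = 1
P[3] = max(1×2, 2×1) = 2
P[4] = max(1×3, 2×2, 3×1) = 4
P[5] = max(1×4, 2×3, 3×2, 4×1) = 6
P[6] = max(1×6, 2×4, 3×3, 4×2, 5×1) = 9
P[7] = max(1×9, 2×6, 3×4, 4×3, 5×2, 6×1) = 12
P[8] = max(1×12, 2×9, 3×6, …, 6×2, 7×1) = 18
P[9] = max(1×18, 2×12, 3×9, …, 7×2, 8×1) = 27
One optimal split: 3 + 3 + 3; product 3×3×3 = 27.

27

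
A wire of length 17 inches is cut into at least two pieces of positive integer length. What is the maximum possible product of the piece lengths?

Fill g[k] for k=2..17: at each k try every first piece i and multiply by the better of (k−i) uncut or g[k−i].
g[2] = 1×max(1,0) = 1×1 = 1
g[3] = max(1×2, 2×1) = 2
g[4] = max(1×3, 2×2, 3×1) = 4
g[5] = max(1×4, 2×3, 3×2, 4×1) = 6
g[6] = max(1×6, 2×4, 3×3, 4×2, 5×1) = 9
g[7] = max(1×9, 2×6, 3×4, 4×3, 5×2, 6×1) = 12
g[8] = max(1×12, 2×9, 3×6, …, 6×2, 7×1) = 18
g[9] = max(1×18, 2×12, 3×9, …, 7×2, 8×1) = 27
g[10] = max(1×27, 2×18, 3×12, …, 8×2, 9×1) = 36
g[11] = max(1×36, 2×27, 3×18, …, 9×2, 10×1) = 54
g[12] = max(1×54, 2×36, 3×27, …, 10×2, 11×1) = 81
g[13] = max(1×81, 2×54, 3×36, …, 11×2, 12×1) = 108
g[14] = max(1×108, 2×81, 3×54, …, 12×2, 13×1) = 162
g[15] = max(1×162, 2×108, 3×81, …, 13×2, 14×1) = 243
g[16] = max(1×243, 2×162, 3×108, …, 14×2, 15×1) = 324
g[17] = max(1×324, 2×243, 3×162, …, 15×2, 16×1) = 486
One optimal split: 3 + 3 + 3 + 3 + 3 + 2; product 3×3×3×3×3×2 = 486.

486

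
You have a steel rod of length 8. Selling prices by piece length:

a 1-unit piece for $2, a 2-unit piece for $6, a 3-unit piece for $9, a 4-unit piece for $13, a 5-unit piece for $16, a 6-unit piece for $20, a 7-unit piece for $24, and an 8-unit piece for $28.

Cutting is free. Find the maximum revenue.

28

Let best[k] be the best obtainable value from length k. For each k, try every first piece i and keep the best of price[i] + best[k−i].
best[1] = 2
best[2] = 6
best[3] = 9
best[4] = 13
best[5] = 16
best[6] = 20
best[7] = 24
best[8] = 28
Best is to sell the whole 8-unit piece uncut for $28.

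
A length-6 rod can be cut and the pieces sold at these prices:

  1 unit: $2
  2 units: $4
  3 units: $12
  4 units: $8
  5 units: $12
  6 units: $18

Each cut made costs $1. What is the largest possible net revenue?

Consider every possible first cut. r[k] is the best of p[i]+r[k−i] over all sellable i≤k, charging 1 whenever i<k.
r[1] = 2
r[2] = max(2+2-1, 4+0) = 4
r[3] = max(2+4-1, 4+2-1, 12+0) = 12
r[4] = max(2+12-1, 4+4-1, 12+2-1, 8+0) = 13
r[5] = max(2+13-1, 4+12-1, 12+4-1, 8+2-1, 12+0) = 15
r[6] = max(2+15-1, 4+13-1, 12+12-1, 8+4-1, 12+2-1, 18+0) = 23
One optimal plan: pieces 3 + 3 (1 cut) → $24 − $1 = $23.

23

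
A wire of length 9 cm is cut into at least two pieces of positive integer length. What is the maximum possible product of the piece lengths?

27

Fill f[k] for k=2..9: at each k try every first piece i and multiply by the better of (k−i) uncut or f[k−i].
f[2] = 1·max(1,0) = 1·1 = 1
f[3] = 1·max(2,1) = 1·2 = 2
f[4] = 2·max(2,1) = 2·2 = 4
f[5] = 2·max(3,2) = 2·3 = 6
f[6] = 3·max(3,2) = 3·3 = 9
f[7] = 2·max(5,6) = 2·6 = 12
f[8] = 2·max(6,9) = 2·9 = 18
f[9] = 3·max(6,9) = 3·9 = 27
One optimal split: 3 + 3 + 3; product 3·3·3 = 27.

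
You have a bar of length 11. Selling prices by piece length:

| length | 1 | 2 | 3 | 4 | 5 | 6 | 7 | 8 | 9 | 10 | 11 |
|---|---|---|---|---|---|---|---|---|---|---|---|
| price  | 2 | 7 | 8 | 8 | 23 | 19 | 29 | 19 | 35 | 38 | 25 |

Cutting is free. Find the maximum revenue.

48

Let r[k] be the best obtainable value from length k. For each k, try every first piece i and keep the best of price[i] + r[k−i].
r[1] = 2
r[2] = max(2+2, 7+0) = 7
r[3] = max(2+7, 7+2, 8+0) = 9
r[4] = max(2+9, 7+7, 8+2, 8+0) = 14
r[5] = max(2+14, 7+9, 8+7, 8+2, 23+0) = 23
r[6] = max(2+23, 7+14, 8+9, 8+7, 23+2, 19+0) = 25
r[7] = max(2+25, 7+23, 8+14, …, 19+2, 29+0) = 30
r[8] = max(2+30, 7+25, 8+23, …, 29+2, 19+0) = 32
r[9] = max(2+32, 7+30, 8+25, …, 19+2, 35+0) = 37
r[10] = max(2+37, 7+32, 8+30, …, 35+2, 38+0) = 46
r[11] = max(2+46, 7+37, 8+32, …, 38+2, 25+0) = 48
One optimal cutting: 5 + 5 + 1 → 23 + 23 + 2 = 48.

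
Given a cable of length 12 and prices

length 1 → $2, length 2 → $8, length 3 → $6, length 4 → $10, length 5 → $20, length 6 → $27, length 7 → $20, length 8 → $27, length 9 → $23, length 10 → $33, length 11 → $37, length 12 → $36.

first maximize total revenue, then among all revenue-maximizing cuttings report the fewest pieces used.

2

Let r[k] be the best obtainable value from length k. For each k, try every first piece i and keep the best of price[i] + r[k−i].
r[1] = 2
r[2] = max(2+2, 8+0) = 8
r[3] = max(2+8, 8+2, 6+0) = 10
r[4] = max(2+10, 8+8, 6+2, 10+0) = 16
r[5] = max(2+16, 8+10, 6+8, 10+2, 20+0) = 20
r[6] = max(2+20, 8+16, 6+10, 10+8, 20+2, 27+0) = 27
r[7] = max(2+27, 8+20, 6+16, …, 27+2, 20+0) = 29
r[8] = max(2+29, 8+27, 6+20, …, 20+2, 27+0) = 35
r[9] = max(2+35, 8+29, 6+27, …, 27+2, 23+0) = 37
r[10] = max(2+37, 8+35, 6+29, …, 23+2, 33+0) = 43
r[11] = max(2+43, 8+37, 6+35, …, 33+2, 37+0) = 47
r[12] = max(2+47, 8+43, 6+37, …, 37+2, 36+0) = 54
Maximum revenue is $54.
Now minimize piece count subject to staying optimal: for each k, pieces[k] = 1 + min over i with p[i]+r[k−i]=r[k] of pieces[k−i].
pieces[9] = 3
pieces[10] = 3
pieces[11] = 2
pieces[12] = 2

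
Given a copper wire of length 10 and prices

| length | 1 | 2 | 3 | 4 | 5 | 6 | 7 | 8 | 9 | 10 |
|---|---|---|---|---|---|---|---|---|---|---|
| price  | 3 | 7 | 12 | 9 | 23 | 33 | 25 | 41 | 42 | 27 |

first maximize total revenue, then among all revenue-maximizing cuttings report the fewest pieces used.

2

Consider every possible first cut. r[k] is the best of p[i]+r[k−i] over all sellable i≤k.
r[1] = 3
r[2] = 7
r[3] = 12
r[4] = 15  (first piece 1, then r[3]=12)
r[5] = 23
r[6] = 33
r[7] = 36  (first piece 1, then r[6]=33)
r[8] = 41
r[9] = 45  (first piece 3, then r[6]=33)
r[10] = 48  (first piece 1, then r[9]=45)
Maximum revenue is €48.
Now minimize piece count subject to staying optimal: for each k, pieces[k] = 1 + min over i with p[i]+r[k−i]=r[k] of pieces[k−i].
pieces[7] = 2
pieces[8] = 1
pieces[9] = 2
pieces[10] = 2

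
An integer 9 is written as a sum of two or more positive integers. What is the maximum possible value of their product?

Fill m[k] for k=2..9: at each k try every first piece i and multiply by the better of (k−i) uncut or m[k−i].
Small cases: m[2]=1, m[3]=2, m[4]=4.
m[5] = 2*max(3,2) = 2*3 = 6
m[6] = 3*max(3,2) = 3*3 = 9
m[7] = 2*max(5,6) = 2*6 = 12
m[8] = 2*max(6,9) = 2*9 = 18
m[9] = 3*max(6,9) = 3*9 = 27
One optimal split: 3 + 3 + 3; product 3*3*3 = 27.

27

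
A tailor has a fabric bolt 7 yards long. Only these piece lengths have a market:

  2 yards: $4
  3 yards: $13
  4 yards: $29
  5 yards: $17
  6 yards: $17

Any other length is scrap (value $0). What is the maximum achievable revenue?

42

Let best[k] be the best obtainable value from length k. For each k, try every first piece i and keep the best of price[i] + best[k−i].
best[1] = 0
best[2] = 4
best[3] = max(4+0, 13+0) = 13
best[4] = max(4+4, 13+0, 29+0) = 29
best[5] = max(4+13, 13+4, 29+0, 17+0) = 29
best[6] = max(4+29, 13+13, 29+4, 17+0, 17+0) = 33
best[7] = max(4+29, 13+29, 29+13, 17+4, 17+0) = 42
One optimal cutting: 4 + 3 → $42.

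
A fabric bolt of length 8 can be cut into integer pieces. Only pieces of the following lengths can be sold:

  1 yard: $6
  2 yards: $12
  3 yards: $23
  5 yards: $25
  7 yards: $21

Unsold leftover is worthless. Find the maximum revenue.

Build r[k] bottom-up: r[k] = max over allowed piece i of (p[i] + r[k−i]).
r[1] = 6
r[2] = max(6+6, 12+0) = 12
r[3] = max(6+12, 12+6, 23+0) = 23
r[4] = max(6+23, 12+12, 23+6) = 29
r[5] = max(6+29, 12+23, 23+12, 25+0) = 35
r[6] = max(6+35, 12+29, 23+23, 25+6) = 46
r[7] = max(6+46, 12+35, 23+29, 25+12, 21+0) = 52
r[8] = max(6+52, 12+46, 23+35, 25+23, 21+6) = 58
One optimal cutting: 3 + 3 + 1 + 1 → $58.

58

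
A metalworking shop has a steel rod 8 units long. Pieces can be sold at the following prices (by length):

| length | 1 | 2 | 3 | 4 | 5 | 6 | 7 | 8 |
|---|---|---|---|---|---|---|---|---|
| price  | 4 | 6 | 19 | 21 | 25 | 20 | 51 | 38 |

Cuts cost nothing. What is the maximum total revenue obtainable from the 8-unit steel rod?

55

Let R[k] be the best obtainable value from length k. For each k, try every first piece i and keep the best of price[i] + R[k−i].
R[1] = 4
R[2] = max(4+4, 6+0) = 8
R[3] = max(4+8, 6+4, 19+0) = 19
R[4] = max(4+19, 6+8, 19+4, 21+0) = 23
R[5] = max(4+23, 6+19, 19+8, 21+4, 25+0) = 27
R[6] = max(4+27, 6+23, 19+19, 21+8, 25+4, 20+0) = 38
R[7] = max(4+38, 6+27, 19+23, …, 20+4, 51+0) = 51
R[8] = max(4+51, 6+38, 19+27, …, 51+4, 38+0) = 55
One optimal cutting: 7 + 1 → $51 + $4 = $55.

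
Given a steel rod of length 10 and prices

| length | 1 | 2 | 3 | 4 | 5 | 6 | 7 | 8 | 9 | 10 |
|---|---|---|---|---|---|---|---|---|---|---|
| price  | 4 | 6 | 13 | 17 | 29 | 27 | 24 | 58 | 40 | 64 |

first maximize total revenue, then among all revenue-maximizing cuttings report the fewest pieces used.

Build r[k] bottom-up: r[k] = max over allowed piece i of (p[i] + r[k−i]).
r[1] = 4
r[2] = 8  (first piece 1, then r[1]=4)
r[3] = 13
r[4] = 17  (first piece 1, then r[3]=13)
r[5] = 29
r[6] = 33  (first piece 1, then r[5]=29)
r[7] = 37  (first piece 1, then r[6]=33)
r[8] = 58
r[9] = 62  (first piece 1, then r[8]=58)
r[10] = 66  (first piece 1, then r[9]=62)
Maximum revenue is $66.
Now minimize piece count subject to staying optimal: for each k, pieces[k] = 1 + min over i with p[i]+r[k−i]=r[k] of pieces[k−i].
pieces[7] = 3
pieces[8] = 1
pieces[9] = 2
pieces[10] = 3

3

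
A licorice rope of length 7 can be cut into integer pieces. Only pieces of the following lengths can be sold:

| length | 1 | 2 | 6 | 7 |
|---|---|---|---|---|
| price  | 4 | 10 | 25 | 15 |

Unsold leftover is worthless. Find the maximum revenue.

34

Build r[k] bottom-up: r[k] = max over allowed piece i of (p[i] + r[k−i]).
r[1] = 4
r[2] = 10
r[3] = 14  (first piece 1, then r[2]=10)
r[4] = 20  (first piece 2, then r[2]=10)
r[5] = 24  (first piece 1, then r[4]=20)
r[6] = 30  (first piece 2, then r[4]=20)
r[7] = 34  (first piece 1, then r[6]=30)
One optimal cutting: 2 + 2 + 2 + 1 → ¢34.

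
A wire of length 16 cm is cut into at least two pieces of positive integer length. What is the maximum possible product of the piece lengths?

324

Fill prod[k] for k=2..16: at each k try every first piece i and multiply by the better of (k−i) uncut or prod[k−i].
prod[2] = 1·max(1,0) = 1·1 = 1
prod[3] = max(1·2, 2·1) = 2
prod[4] = max(1·3, 2·2, 3·1) = 4
prod[5] = max(1·4, 2·3, 3·2, 4·1) = 6
prod[6] = max(1·6, 2·4, 3·3, 4·2, 5·1) = 9
prod[7] = max(1·9, 2·6, 3·4, 4·3, 5·2, 6·1) = 12
prod[8] = max(1·12, 2·9, 3·6, …, 6·2, 7·1) = 18
prod[9] = max(1·18, 2·12, 3·9, …, 7·2, 8·1) = 27
prod[10] = max(1·27, 2·18, 3·12, …, 8·2, 9·1) = 36
prod[11] = max(1·36, 2·27, 3·18, …, 9·2, 10·1) = 54
prod[12] = max(1·54, 2·36, 3·27, …, 10·2, 11·1) = 81
prod[13] = max(1·81, 2·54, 3·36, …, 11·2, 12·1) = 108
prod[14] = max(1·108, 2·81, 3·54, …, 12·2, 13·1) = 162
prod[15] = max(1·162, 2·108, 3·81, …, 13·2, 14·1) = 243
prod[16] = max(1·243, 2·162, 3·108, …, 14·2, 15·1) = 324
One optimal split: 3 + 3 + 3 + 3 + 2 + 2; product 3·3·3·3·2·2 = 324.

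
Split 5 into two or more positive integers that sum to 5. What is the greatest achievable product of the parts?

6

Let P[k] be the best product for length k (with at least one cut). For each first piece i, the rest contributes max(k−i, P[k−i]).
P[2] = 1*max(1,0) = 1*1 = 1
P[3] = max(1*2, 2*1) = 2
P[4] = max(1*3, 2*2, 3*1) = 4
P[5] = max(1*4, 2*3, 3*2, 4*1) = 6
One optimal split: 3 + 2; product 3*2 = 6.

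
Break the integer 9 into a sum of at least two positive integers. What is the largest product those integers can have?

27

Fill P[k] for k=2..9: at each k try every first piece i and multiply by the better of (k−i) uncut or P[k−i].
P[2] = 1×max(1,0) = 1×1 = 1
P[3] = 1×max(2,1) = 1×2 = 2
P[4] = 2×max(2,1) = 2×2 = 4
P[5] = 2×max(3,2) = 2×3 = 6
P[6] = 3×max(3,2) = 3×3 = 9
P[7] = 2×max(5,6) = 2×6 = 12
P[8] = 2×max(6,9) = 2×9 = 18
P[9] = 3×max(6,9) = 3×9 = 27
One optimal split: 3 + 3 + 3; product 3×3×3 = 27.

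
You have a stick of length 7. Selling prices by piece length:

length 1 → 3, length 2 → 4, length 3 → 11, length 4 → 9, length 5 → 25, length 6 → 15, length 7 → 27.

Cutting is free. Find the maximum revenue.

Build r[k] bottom-up: r[k] = max over allowed piece i of (p[i] + r[k−i]).
r[1] = 3
r[2] = max(3+3, 4+0) = 6
r[3] = max(3+6, 4+3, 11+0) = 11
r[4] = max(3+11, 4+6, 11+3, 9+0) = 14
r[5] = max(3+14, 4+11, 11+6, 9+3, 25+0) = 25
r[6] = max(3+25, 4+14, 11+11, 9+6, 25+3, 15+0) = 28
r[7] = max(3+28, 4+25, 11+14, …, 15+3, 27+0) = 31
One optimal cutting: 5 + 1 + 1 → 25 + 3 + 3 = 31.

31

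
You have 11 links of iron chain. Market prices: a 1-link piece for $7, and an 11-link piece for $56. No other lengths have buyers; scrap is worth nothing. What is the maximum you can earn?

Build best[k] bottom-up: best[k] = max over allowed piece i of (p[i] + best[k−i]).
best[1] = 7
best[2] = 14  (first piece 1, then best[1]=7)
best[3] = 21  (first piece 1, then best[2]=14)
best[4] = 28  (first piece 1, then best[3]=21)
best[5] = 35  (first piece 1, then best[4]=28)
best[6] = 42  (first piece 1, then best[5]=35)
best[7] = 49  (first piece 1, then best[6]=42)
best[8] = 56  (first piece 1, then best[7]=49)
best[9] = 63  (first piece 1, then best[8]=56)
best[10] = 70  (first piece 1, then best[9]=63)
best[11] = max(7+70, 56+0) = 77
One optimal cutting: 1 + 1 + 1 + 1 + 1 + 1 + 1 + 1 + 1 + 1 + 1 → $77.

77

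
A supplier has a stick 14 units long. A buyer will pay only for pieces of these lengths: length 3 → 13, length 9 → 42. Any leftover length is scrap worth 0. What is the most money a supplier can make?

55

Let r[k] be the best obtainable value from length k. For each k, try every first piece i and keep the best of price[i] + r[k−i].
r[1] = 0
r[2] = 0
r[3] = 13
r[4] = 13
r[5] = 13
r[6] = 26  (first piece 3, then r[3]=13)
r[7] = 26
r[8] = 26
r[9] = 42
r[10] = 42
r[11] = 42
r[12] = 55  (first piece 3, then r[9]=42)
r[13] = 55
r[14] = 55
One optimal cutting: pieces 9 + 3 with 2 units of scrap → 55.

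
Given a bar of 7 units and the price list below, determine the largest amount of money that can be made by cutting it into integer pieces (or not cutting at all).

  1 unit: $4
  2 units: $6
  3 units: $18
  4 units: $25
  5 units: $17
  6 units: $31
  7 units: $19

43

Build v[k] bottom-up: v[k] = max over allowed piece i of (p[i] + v[k−i]).
v[1] = 4
v[2] = max(4+4, 6+0) = 8
v[3] = max(4+8, 6+4, 18+0) = 18
v[4] = max(4+18, 6+8, 18+4, 25+0) = 25
v[5] = max(4+25, 6+18, 18+8, 25+4, 17+0) = 29
v[6] = max(4+29, 6+25, 18+18, 25+8, 17+4, 31+0) = 36
v[7] = max(4+36, 6+29, 18+25, …, 31+4, 19+0) = 43
One optimal cutting: 4 + 3 → $25 + $18 = $43.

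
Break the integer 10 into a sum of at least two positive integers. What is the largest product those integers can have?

Fill P[k] for k=2..10: at each k try every first piece i and multiply by the better of (k−i) uncut or P[k−i].
P[2] = 1*max(1,0) = 1*1 = 1
P[3] = 1*max(2,1) = 1*2 = 2
P[4] = 2*max(2,1) = 2*2 = 4
P[5] = 2*max(3,2) = 2*3 = 6
P[6] = 3*max(3,2) = 3*3 = 9
P[7] = 2*max(5,6) = 2*6 = 12
P[8] = 2*max(6,9) = 2*9 = 18
P[9] = 3*max(6,9) = 3*9 = 27
P[10] = 2*max(8,18) = 2*18 = 36
One optimal split: 3 + 3 + 2 + 2; product 3*3*2*2 = 36.

36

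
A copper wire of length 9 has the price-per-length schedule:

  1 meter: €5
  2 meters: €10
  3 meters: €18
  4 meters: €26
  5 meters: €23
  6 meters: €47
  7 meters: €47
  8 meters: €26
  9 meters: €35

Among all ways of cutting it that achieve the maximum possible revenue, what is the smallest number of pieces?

2

Let r[k] be the best obtainable value from length k. For each k, try every first piece i and keep the best of price[i] + r[k−i].
r[1] = 5
r[2] = max(5+5, 10+0) = 10
r[3] = max(5+10, 10+5, 18+0) = 18
r[4] = max(5+18, 10+10, 18+5, 26+0) = 26
r[5] = max(5+26, 10+18, 18+10, 26+5, 23+0) = 31
r[6] = max(5+31, 10+26, 18+18, 26+10, 23+5, 47+0) = 47
r[7] = max(5+47, 10+31, 18+26, …, 47+5, 47+0) = 52
r[8] = max(5+52, 10+47, 18+31, …, 47+5, 26+0) = 57
r[9] = max(5+57, 10+52, 18+47, …, 26+5, 35+0) = 65
Maximum revenue is €65.
Now minimize piece count subject to staying optimal: for each k, pieces[k] = 1 + min over i with p[i]+r[k−i]=r[k] of pieces[k−i].
pieces[6] = 1
pieces[7] = 2
pieces[8] = 2
pieces[9] = 2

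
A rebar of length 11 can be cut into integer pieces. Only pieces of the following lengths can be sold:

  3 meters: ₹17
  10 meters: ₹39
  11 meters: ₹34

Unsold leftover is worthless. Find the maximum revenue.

51

Build best[k] bottom-up: best[k] = max over allowed piece i of (p[i] + best[k−i]).
best[1] = 0
best[2] = 0
best[3] = 17
best[4] = 17
best[5] = 17
best[6] = 34  (first piece 3, then best[3]=17)
best[7] = 34
best[8] = 34
best[9] = 51  (first piece 3, then best[6]=34)
best[10] = max(17+34, 39+0) = 51
best[11] = max(17+34, 39+0, 34+0) = 51
One optimal cutting: pieces 3 + 3 + 3 with 2 meters of scrap → ₹51.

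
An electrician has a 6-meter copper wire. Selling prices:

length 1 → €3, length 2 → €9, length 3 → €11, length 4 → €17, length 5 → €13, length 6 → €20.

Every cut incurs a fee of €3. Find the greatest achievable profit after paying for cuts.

23

Let net[k] be the best obtainable value from length k. For each k, try every first piece i and keep the best of price[i] + net[k−i] minus the 3 cut fee when i<k.
net[1] = 3
net[2] = 9
net[3] = 11
net[4] = 17
net[5] = 17  (first piece 1, then net[4]=17)
net[6] = 23  (first piece 2, then net[4]=17)
One optimal plan: pieces 4 + 2 (1 cut) → €26 − €3 = €23.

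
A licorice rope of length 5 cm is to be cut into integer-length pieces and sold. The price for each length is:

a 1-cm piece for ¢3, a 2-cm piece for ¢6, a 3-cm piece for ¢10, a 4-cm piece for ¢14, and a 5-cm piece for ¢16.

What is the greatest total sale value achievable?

Let best[k] be the best obtainable value from length k. For each k, try every first piece i and keep the best of price[i] + best[k−i].
best[1] = 3
best[2] = 6  (first piece 1, then best[1]=3)
best[3] = 10
best[4] = 14
best[5] = 17  (first piece 1, then best[4]=14)
One optimal cutting: 4 + 1 → ¢14 + ¢3 = ¢17.

17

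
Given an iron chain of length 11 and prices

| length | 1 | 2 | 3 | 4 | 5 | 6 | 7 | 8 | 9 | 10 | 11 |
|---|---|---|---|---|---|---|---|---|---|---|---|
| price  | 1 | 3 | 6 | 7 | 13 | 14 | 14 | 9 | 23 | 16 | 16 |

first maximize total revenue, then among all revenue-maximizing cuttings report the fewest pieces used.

2

Build r[k] bottom-up: r[k] = max over allowed piece i of (p[i] + r[k−i]).
r[1] = 1
r[2] = 3
r[3] = 6
r[4] = 7  (first piece 1, then r[3]=6)
r[5] = 13
r[6] = 14  (first piece 1, then r[5]=13)
r[7] = 16  (first piece 2, then r[5]=13)
r[8] = 19  (first piece 3, then r[5]=13)
r[9] = 23
r[10] = 26  (first piece 5, then r[5]=13)
r[11] = 27  (first piece 1, then r[10]=26)
Maximum revenue is $27.
Now minimize piece count subject to staying optimal: for each k, pieces[k] = 1 + min over i with p[i]+r[k−i]=r[k] of pieces[k−i].
pieces[8] = 2
pieces[9] = 1
pieces[10] = 2
pieces[11] = 2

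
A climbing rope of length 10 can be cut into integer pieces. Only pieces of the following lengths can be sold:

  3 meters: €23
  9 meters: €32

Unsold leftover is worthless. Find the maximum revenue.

Let best[k] be the best obtainable value from length k. For each k, try every first piece i and keep the best of price[i] + best[k−i].
best[1] = 0
best[2] = 0
best[3] = 23
best[4] = 23
best[5] = 23
best[6] = 46  (first piece 3, then best[3]=23)
best[7] = 46
best[8] = 46
best[9] = 69  (first piece 3, then best[6]=46)
best[10] = 69
One optimal cutting: pieces 3 + 3 + 3 with 1 meter of scrap → €69.

69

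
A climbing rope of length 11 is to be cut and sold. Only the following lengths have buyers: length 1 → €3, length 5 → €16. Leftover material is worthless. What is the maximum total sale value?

35

Let r[k] be the best obtainable value from length k. For each k, try every first piece i and keep the best of price[i] + r[k−i].
r[1] = 3
r[2] = 6  (first piece 1, then r[1]=3)
r[3] = 9  (first piece 1, then r[2]=6)
r[4] = 12  (first piece 1, then r[3]=9)
r[5] = max(3+12, 16+0) = 16
r[6] = max(3+16, 16+3) = 19
r[7] = max(3+19, 16+6) = 22
r[8] = max(3+22, 16+9) = 25
r[9] = max(3+25, 16+12) = 28
r[10] = max(3+28, 16+16) = 32
r[11] = max(3+32, 16+19) = 35
One optimal cutting: 5 + 5 + 1 → €35.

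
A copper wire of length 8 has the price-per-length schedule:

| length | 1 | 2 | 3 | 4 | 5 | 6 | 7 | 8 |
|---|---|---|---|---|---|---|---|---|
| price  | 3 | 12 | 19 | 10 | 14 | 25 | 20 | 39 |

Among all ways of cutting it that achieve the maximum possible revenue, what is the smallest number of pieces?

3

Let r[k] be the best obtainable value from length k. For each k, try every first piece i and keep the best of price[i] + r[k−i].
r[1] = 3
r[2] = 12
r[3] = 19
r[4] = 24  (first piece 2, then r[2]=12)
r[5] = 31  (first piece 2, then r[3]=19)
r[6] = 38  (first piece 3, then r[3]=19)
r[7] = 43  (first piece 2, then r[5]=31)
r[8] = 50  (first piece 2, then r[6]=38)
Maximum revenue is €50.
Now minimize piece count subject to staying optimal: for each k, pieces[k] = 1 + min over i with p[i]+r[k−i]=r[k] of pieces[k−i].
pieces[5] = 2
pieces[6] = 2
pieces[7] = 3
pieces[8] = 3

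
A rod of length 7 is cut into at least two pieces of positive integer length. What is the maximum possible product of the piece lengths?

Fill g[k] for k=2..7: at each k try every first piece i and multiply by the better of (k−i) uncut or g[k−i].
g[2] = 1*max(1,0) = 1*1 = 1
g[3] = 1*max(2,1) = 1*2 = 2
g[4] = 2*max(2,1) = 2*2 = 4
g[5] = 2*max(3,2) = 2*3 = 6
g[6] = 3*max(3,2) = 3*3 = 9
g[7] = 2*max(5,6) = 2*6 = 12
One optimal split: 3 + 2 + 2; product 3*2*2 = 12.

12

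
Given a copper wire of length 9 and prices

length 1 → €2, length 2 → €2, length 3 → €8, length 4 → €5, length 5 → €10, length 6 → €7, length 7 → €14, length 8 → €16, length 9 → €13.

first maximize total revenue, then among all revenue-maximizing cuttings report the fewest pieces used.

3

Consider every possible first cut. r[k] is the best of p[i]+r[k−i] over all sellable i≤k.
r[1] = 2
r[2] = 4  (first piece 1, then r[1]=2)
r[3] = 8
r[4] = 10  (first piece 1, then r[3]=8)
r[5] = 12  (first piece 1, then r[4]=10)
r[6] = 16  (first piece 3, then r[3]=8)
r[7] = 18  (first piece 1, then r[6]=16)
r[8] = 20  (first piece 1, then r[7]=18)
r[9] = 24  (first piece 3, then r[6]=16)
Maximum revenue is €24.
Now minimize piece count subject to staying optimal: for each k, pieces[k] = 1 + min over i with p[i]+r[k−i]=r[k] of pieces[k−i].
pieces[6] = 2
pieces[7] = 3
pieces[8] = 4
pieces[9] = 3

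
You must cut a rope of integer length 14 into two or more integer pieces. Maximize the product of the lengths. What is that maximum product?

162

Fill f[k] for k=2..14: at each k try every first piece i and multiply by the better of (k−i) uncut or f[k−i].
f[2] = 1·max(1,0) = 1·1 = 1
f[3] = max(1·2, 2·1) = 2
f[4] = max(1·3, 2·2, 3·1) = 4
f[5] = max(1·4, 2·3, 3·2, 4·1) = 6
f[6] = max(1·6, 2·4, 3·3, 4·2, 5·1) = 9
f[7] = max(1·9, 2·6, 3·4, 4·3, 5·2, 6·1) = 12
f[8] = max(1·12, 2·9, 3·6, …, 6·2, 7·1) = 18
f[9] = max(1·18, 2·12, 3·9, …, 7·2, 8·1) = 27
f[10] = max(1·27, 2·18, 3·12, …, 8·2, 9·1) = 36
f[11] = max(1·36, 2·27, 3·18, …, 9·2, 10·1) = 54
f[12] = max(1·54, 2·36, 3·27, …, 10·2, 11·1) = 81
f[13] = max(1·81, 2·54, 3·36, …, 11·2, 12·1) = 108
f[14] = max(1·108, 2·81, 3·54, …, 12·2, 13·1) = 162
One optimal split: 3 + 3 + 3 + 3 + 2; product 3·3·3·3·2 = 162.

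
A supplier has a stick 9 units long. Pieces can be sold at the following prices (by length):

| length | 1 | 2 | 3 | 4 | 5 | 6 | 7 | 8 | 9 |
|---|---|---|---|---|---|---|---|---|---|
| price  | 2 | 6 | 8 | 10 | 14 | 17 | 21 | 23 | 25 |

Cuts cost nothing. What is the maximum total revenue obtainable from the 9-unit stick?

27

Build v[k] bottom-up: v[k] = max over allowed piece i of (p[i] + v[k−i]).
v[1] = 2
v[2] = max(2+2, 6+0) = 6
v[3] = max(2+6, 6+2, 8+0) = 8
v[4] = max(2+8, 6+6, 8+2, 10+0) = 12
v[5] = max(2+12, 6+8, 8+6, 10+2, 14+0) = 14
v[6] = max(2+14, 6+12, 8+8, 10+6, 14+2, 17+0) = 18
v[7] = max(2+18, 6+14, 8+12, …, 17+2, 21+0) = 21
v[8] = max(2+21, 6+18, 8+14, …, 21+2, 23+0) = 24
v[9] = max(2+24, 6+21, 8+18, …, 23+2, 25+0) = 27
One optimal cutting: 7 + 2 → €21 + €6 = €27.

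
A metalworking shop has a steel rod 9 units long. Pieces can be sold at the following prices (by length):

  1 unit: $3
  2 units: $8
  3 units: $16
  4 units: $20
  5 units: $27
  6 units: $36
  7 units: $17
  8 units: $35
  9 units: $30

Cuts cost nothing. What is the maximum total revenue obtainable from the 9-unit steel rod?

52

Consider every possible first cut. v[k] is the best of p[i]+v[k−i] over all sellable i≤k.
v[1] = 3
v[2] = max(3+3, 8+0) = 8
v[3] = max(3+8, 8+3, 16+0) = 16
v[4] = max(3+16, 8+8, 16+3, 20+0) = 20
v[5] = max(3+20, 8+16, 16+8, 20+3, 27+0) = 27
v[6] = max(3+27, 8+20, 16+16, 20+8, 27+3, 36+0) = 36
v[7] = max(3+36, 8+27, 16+20, …, 36+3, 17+0) = 39
v[8] = max(3+39, 8+36, 16+27, …, 17+3, 35+0) = 44
v[9] = max(3+44, 8+39, 16+36, …, 35+3, 30+0) = 52
One optimal cutting: 6 + 3 → $36 + $16 = $52.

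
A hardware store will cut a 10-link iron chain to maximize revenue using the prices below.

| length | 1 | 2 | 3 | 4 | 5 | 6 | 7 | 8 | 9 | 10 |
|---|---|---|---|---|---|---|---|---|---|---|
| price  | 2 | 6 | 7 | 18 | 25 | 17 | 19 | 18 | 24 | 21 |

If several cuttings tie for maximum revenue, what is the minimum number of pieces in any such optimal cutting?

Consider every possible first cut. r[k] is the best of p[i]+r[k−i] over all sellable i≤k.
r[1] = 2
r[2] = 6
r[3] = 8  (first piece 1, then r[2]=6)
r[4] = 18
r[5] = 25
r[6] = 27  (first piece 1, then r[5]=25)
r[7] = 31  (first piece 2, then r[5]=25)
r[8] = 36  (first piece 4, then r[4]=18)
r[9] = 43  (first piece 4, then r[5]=25)
r[10] = 50  (first piece 5, then r[5]=25)
Maximum revenue is $50.
Now minimize piece count subject to staying optimal: for each k, pieces[k] = 1 + min over i with p[i]+r[k−i]=r[k] of pieces[k−i].
pieces[7] = 2
pieces[8] = 2
pieces[9] = 2
pieces[10] = 2

2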